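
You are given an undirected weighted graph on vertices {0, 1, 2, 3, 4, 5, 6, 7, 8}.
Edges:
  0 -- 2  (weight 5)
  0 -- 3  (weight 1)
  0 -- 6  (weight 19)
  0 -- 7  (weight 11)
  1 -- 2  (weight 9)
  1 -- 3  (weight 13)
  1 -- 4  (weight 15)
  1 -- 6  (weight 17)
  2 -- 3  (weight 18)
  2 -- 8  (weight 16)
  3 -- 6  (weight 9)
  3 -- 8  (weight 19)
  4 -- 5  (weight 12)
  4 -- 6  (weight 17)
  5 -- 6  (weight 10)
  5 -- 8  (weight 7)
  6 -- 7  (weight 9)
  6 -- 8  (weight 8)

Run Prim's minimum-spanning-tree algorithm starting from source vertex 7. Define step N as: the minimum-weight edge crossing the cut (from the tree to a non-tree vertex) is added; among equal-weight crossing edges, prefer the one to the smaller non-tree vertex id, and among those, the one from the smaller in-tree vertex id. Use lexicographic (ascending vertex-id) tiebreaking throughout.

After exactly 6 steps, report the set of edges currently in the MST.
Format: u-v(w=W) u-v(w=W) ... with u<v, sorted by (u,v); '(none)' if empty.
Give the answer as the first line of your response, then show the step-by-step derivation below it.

0-2(w=5) 0-3(w=1) 3-6(w=9) 5-8(w=7) 6-7(w=9) 6-8(w=8)

step 1: add edge 6-7 (w=9); MST = {6-7(w=9)}
step 2: add edge 6-8 (w=8); MST = {6-7(w=9) 6-8(w=8)}
step 3: add edge 5-8 (w=7); MST = {5-8(w=7) 6-7(w=9) 6-8(w=8)}
step 4: add edge 3-6 (w=9); MST = {3-6(w=9) 5-8(w=7) 6-7(w=9) 6-8(w=8)}
step 5: add edge 0-3 (w=1); MST = {0-3(w=1) 3-6(w=9) 5-8(w=7) 6-7(w=9) 6-8(w=8)}
step 6: add edge 0-2 (w=5); MST = {0-2(w=5) 0-3(w=1) 3-6(w=9) 5-8(w=7) 6-7(w=9) 6-8(w=8)}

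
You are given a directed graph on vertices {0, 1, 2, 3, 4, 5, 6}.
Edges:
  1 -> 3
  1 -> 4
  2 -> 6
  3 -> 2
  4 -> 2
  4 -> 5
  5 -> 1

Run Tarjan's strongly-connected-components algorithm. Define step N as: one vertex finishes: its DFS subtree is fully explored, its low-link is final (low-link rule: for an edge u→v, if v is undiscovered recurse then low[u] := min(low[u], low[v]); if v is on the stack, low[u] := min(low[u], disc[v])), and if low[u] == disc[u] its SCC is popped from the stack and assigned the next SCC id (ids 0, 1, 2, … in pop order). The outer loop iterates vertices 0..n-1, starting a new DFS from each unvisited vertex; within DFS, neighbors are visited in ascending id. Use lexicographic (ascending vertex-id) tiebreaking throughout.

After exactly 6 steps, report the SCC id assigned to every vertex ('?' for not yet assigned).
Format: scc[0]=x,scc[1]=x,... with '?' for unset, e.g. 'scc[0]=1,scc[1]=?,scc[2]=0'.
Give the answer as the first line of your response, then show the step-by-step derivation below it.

scc[0]=0,scc[1]=?,scc[2]=2,scc[3]=3,scc[4]=?,scc[5]=?,scc[6]=1

step 1: low=(low[0]=0,low[1]=?,low[2]=?,low[3]=?,low[4]=?,low[5]=?,low[6]=?); scc=(scc[0]=0,scc[1]=?,scc[2]=?,scc[3]=?,scc[4]=?,scc[5]=?,scc[6]=?)
step 2: low=(low[0]=0,low[1]=1,low[2]=3,low[3]=2,low[4]=?,low[5]=?,low[6]=4); scc=(scc[0]=0,scc[1]=?,scc[2]=?,scc[3]=?,scc[4]=?,scc[5]=?,scc[6]=1)
step 3: low=(low[0]=0,low[1]=1,low[2]=3,low[3]=2,low[4]=?,low[5]=?,low[6]=4); scc=(scc[0]=0,scc[1]=?,scc[2]=2,scc[3]=?,scc[4]=?,scc[5]=?,scc[6]=1)
step 4: low=(low[0]=0,low[1]=1,low[2]=3,low[3]=2,low[4]=?,low[5]=?,low[6]=4); scc=(scc[0]=0,scc[1]=?,scc[2]=2,scc[3]=3,scc[4]=?,scc[5]=?,scc[6]=1)
step 5: low=(low[0]=0,low[1]=1,low[2]=3,low[3]=2,low[4]=5,low[5]=1,low[6]=4); scc=(scc[0]=0,scc[1]=?,scc[2]=2,scc[3]=3,scc[4]=?,scc[5]=?,scc[6]=1)
step 6: low=(low[0]=0,low[1]=1,low[2]=3,low[3]=2,low[4]=1,low[5]=1,low[6]=4); scc=(scc[0]=0,scc[1]=?,scc[2]=2,scc[3]=3,scc[4]=?,scc[5]=?,scc[6]=1)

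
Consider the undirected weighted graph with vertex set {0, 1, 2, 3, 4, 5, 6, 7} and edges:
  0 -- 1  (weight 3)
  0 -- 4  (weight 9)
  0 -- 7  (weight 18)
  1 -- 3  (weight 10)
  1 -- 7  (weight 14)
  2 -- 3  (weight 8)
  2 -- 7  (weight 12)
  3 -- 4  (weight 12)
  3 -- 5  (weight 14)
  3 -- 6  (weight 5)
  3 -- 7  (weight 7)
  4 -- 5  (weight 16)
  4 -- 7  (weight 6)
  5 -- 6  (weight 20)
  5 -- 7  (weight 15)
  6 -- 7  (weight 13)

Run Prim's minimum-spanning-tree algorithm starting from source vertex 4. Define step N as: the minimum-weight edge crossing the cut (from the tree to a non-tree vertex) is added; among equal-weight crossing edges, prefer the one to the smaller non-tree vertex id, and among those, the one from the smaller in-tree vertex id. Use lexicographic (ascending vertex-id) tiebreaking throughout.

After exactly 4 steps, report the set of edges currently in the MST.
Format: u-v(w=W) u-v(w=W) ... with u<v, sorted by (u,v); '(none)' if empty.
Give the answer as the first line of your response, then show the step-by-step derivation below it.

2-3(w=8) 3-6(w=5) 3-7(w=7) 4-7(w=6)

step 1: add edge 4-7 (w=6); MST = {4-7(w=6)}
step 2: add edge 3-7 (w=7); MST = {3-7(w=7) 4-7(w=6)}
step 3: add edge 3-6 (w=5); MST = {3-6(w=5) 3-7(w=7) 4-7(w=6)}
step 4: add edge 2-3 (w=8); MST = {2-3(w=8) 3-6(w=5) 3-7(w=7) 4-7(w=6)}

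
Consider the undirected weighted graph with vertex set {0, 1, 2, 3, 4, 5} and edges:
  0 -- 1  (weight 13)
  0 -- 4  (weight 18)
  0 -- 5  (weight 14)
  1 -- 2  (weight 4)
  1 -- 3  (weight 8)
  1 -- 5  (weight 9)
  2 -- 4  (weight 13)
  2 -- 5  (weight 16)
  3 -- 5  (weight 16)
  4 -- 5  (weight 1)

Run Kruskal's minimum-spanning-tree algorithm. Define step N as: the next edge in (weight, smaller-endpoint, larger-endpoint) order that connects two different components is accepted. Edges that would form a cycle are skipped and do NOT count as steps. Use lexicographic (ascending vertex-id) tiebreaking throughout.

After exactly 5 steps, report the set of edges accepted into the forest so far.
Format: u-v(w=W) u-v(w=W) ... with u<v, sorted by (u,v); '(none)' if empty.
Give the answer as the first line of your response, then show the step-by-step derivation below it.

0-1(w=13) 1-2(w=4) 1-3(w=8) 1-5(w=9) 4-5(w=1)

step 1: add edge 4-5 (w=1); MST = {4-5(w=1)}
step 2: add edge 1-2 (w=4); MST = {1-2(w=4) 4-5(w=1)}
step 3: add edge 1-3 (w=8); MST = {1-2(w=4) 1-3(w=8) 4-5(w=1)}
step 4: add edge 1-5 (w=9); MST = {1-2(w=4) 1-3(w=8) 1-5(w=9) 4-5(w=1)}
step 5: add edge 0-1 (w=13); MST = {0-1(w=13) 1-2(w=4) 1-3(w=8) 1-5(w=9) 4-5(w=1)}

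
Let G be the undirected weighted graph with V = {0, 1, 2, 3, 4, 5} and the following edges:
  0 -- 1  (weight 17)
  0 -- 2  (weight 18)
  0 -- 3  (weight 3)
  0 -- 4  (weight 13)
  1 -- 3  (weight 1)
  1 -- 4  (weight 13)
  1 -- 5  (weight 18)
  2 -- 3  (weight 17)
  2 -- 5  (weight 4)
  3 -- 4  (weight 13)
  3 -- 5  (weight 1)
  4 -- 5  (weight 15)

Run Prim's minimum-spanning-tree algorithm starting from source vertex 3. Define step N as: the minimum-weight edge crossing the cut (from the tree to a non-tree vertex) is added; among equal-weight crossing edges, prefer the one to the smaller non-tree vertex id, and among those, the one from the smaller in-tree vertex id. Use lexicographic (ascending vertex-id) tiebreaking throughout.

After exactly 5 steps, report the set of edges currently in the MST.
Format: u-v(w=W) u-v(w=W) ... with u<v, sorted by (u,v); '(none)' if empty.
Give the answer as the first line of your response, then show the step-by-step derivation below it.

0-3(w=3) 0-4(w=13) 1-3(w=1) 2-5(w=4) 3-5(w=1)

step 1: add edge 1-3 (w=1); MST = {1-3(w=1)}
step 2: add edge 3-5 (w=1); MST = {1-3(w=1) 3-5(w=1)}
step 3: add edge 0-3 (w=3); MST = {0-3(w=3) 1-3(w=1) 3-5(w=1)}
step 4: add edge 2-5 (w=4); MST = {0-3(w=3) 1-3(w=1) 2-5(w=4) 3-5(w=1)}
step 5: add edge 0-4 (w=13); MST = {0-3(w=3) 0-4(w=13) 1-3(w=1) 2-5(w=4) 3-5(w=1)}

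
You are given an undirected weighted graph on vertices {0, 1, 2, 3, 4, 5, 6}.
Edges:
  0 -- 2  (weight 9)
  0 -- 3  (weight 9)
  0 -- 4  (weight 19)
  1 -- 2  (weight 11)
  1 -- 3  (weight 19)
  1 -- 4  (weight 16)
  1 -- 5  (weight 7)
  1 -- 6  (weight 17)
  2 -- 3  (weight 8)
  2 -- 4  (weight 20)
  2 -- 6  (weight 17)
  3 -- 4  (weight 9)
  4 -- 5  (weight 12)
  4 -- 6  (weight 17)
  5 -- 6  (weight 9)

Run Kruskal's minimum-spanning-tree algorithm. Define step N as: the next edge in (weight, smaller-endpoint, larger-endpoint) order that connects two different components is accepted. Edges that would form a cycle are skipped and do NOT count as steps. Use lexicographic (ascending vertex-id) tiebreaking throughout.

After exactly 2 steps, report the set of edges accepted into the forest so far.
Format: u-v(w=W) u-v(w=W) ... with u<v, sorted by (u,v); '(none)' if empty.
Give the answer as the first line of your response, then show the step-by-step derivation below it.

1-5(w=7) 2-3(w=8)

step 1: add edge 1-5 (w=7); MST = {1-5(w=7)}
step 2: add edge 2-3 (w=8); MST = {1-5(w=7) 2-3(w=8)}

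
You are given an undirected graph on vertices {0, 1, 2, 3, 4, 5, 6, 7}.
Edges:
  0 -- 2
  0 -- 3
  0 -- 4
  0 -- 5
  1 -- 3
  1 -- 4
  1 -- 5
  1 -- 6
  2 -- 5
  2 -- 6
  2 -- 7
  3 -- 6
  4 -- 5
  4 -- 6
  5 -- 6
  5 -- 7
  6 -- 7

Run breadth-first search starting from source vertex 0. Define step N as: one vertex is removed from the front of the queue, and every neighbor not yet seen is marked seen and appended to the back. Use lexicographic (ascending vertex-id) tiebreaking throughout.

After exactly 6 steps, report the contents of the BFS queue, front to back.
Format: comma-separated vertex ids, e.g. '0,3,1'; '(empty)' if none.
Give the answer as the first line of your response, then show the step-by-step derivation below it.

7,1

step 1: dequeue 0; queue=[2,3,4,5]; order=0
step 2: dequeue 2; queue=[3,4,5,6,7]; order=0,2
step 3: dequeue 3; queue=[4,5,6,7,1]; order=0,2,3
step 4: dequeue 4; queue=[5,6,7,1]; order=0,2,3,4
step 5: dequeue 5; queue=[6,7,1]; order=0,2,3,4,5
step 6: dequeue 6; queue=[7,1]; order=0,2,3,4,5,6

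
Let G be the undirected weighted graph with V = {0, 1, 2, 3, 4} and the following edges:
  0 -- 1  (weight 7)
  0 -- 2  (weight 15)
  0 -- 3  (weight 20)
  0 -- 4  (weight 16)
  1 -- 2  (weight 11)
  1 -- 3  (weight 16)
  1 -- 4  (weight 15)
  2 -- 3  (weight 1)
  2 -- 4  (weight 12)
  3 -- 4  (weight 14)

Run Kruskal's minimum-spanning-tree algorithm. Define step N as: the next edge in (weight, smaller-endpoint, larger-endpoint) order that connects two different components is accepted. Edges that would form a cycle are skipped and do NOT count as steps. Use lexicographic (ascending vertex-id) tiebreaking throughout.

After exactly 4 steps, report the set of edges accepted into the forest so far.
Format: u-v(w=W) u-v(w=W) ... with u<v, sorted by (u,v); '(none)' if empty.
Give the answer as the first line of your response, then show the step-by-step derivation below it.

0-1(w=7) 1-2(w=11) 2-3(w=1) 2-4(w=12)

step 1: add edge 2-3 (w=1); MST = {2-3(w=1)}
step 2: add edge 0-1 (w=7); MST = {0-1(w=7) 2-3(w=1)}
step 3: add edge 1-2 (w=11); MST = {0-1(w=7) 1-2(w=11) 2-3(w=1)}
step 4: add edge 2-4 (w=12); MST = {0-1(w=7) 1-2(w=11) 2-3(w=1) 2-4(w=12)}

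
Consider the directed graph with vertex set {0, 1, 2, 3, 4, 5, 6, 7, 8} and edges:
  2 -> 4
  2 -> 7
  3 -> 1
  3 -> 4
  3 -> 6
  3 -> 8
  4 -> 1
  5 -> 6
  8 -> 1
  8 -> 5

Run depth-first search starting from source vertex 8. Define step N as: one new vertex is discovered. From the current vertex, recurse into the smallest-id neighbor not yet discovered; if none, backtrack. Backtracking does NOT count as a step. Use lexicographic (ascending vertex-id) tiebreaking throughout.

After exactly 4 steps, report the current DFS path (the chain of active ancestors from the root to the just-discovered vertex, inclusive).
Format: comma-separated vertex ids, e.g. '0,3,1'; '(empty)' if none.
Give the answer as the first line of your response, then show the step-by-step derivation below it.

8,5,6

step 1: discover 8; path=8; order=8
step 2: discover 1; path=8>1; order=8,1
step 3: discover 5; path=8>5; order=8,1,5
step 4: discover 6; path=8>5>6; order=8,1,5,6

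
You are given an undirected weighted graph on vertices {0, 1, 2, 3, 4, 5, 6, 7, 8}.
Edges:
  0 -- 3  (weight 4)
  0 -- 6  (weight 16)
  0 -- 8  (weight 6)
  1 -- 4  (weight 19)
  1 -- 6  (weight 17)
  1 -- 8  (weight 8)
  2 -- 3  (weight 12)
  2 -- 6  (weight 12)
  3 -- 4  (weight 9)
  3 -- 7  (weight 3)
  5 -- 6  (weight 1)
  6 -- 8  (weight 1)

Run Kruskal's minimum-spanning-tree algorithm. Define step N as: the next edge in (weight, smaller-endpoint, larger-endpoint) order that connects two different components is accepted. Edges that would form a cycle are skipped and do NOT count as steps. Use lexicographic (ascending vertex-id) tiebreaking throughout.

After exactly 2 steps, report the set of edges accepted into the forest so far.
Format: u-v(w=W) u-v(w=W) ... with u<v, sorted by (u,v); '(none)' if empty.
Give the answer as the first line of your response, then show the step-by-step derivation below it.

5-6(w=1) 6-8(w=1)

step 1: add edge 5-6 (w=1); MST = {5-6(w=1)}
step 2: add edge 6-8 (w=1); MST = {5-6(w=1) 6-8(w=1)}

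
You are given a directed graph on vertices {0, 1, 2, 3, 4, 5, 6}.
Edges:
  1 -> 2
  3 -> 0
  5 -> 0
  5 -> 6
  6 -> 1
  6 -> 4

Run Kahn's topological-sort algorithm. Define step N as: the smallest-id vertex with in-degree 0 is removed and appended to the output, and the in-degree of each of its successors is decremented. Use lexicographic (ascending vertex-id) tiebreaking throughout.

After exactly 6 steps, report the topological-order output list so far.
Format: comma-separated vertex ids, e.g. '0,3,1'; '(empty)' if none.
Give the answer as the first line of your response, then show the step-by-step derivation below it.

3,5,0,6,1,2

step 1: output 3; order=[3]; indeg=(1,1,1,0,1,0,1)
step 2: output 5; order=[3,5]; indeg=(0,1,1,0,1,0,0)
step 3: output 0; order=[3,5,0]; indeg=(0,1,1,0,1,0,0)
step 4: output 6; order=[3,5,0,6]; indeg=(0,0,1,0,0,0,0)
step 5: output 1; order=[3,5,0,6,1]; indeg=(0,0,0,0,0,0,0)
step 6: output 2; order=[3,5,0,6,1,2]; indeg=(0,0,0,0,0,0,0)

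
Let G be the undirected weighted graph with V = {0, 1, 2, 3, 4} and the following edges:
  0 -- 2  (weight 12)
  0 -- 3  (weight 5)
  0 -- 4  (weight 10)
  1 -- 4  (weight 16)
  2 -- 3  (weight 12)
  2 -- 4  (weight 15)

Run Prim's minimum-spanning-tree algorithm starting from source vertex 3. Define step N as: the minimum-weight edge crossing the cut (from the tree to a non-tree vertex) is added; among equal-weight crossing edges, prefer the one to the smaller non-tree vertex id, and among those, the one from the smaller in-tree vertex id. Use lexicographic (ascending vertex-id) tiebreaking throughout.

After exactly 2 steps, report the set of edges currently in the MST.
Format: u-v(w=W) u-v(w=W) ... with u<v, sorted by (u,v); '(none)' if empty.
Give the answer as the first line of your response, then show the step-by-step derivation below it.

0-3(w=5) 0-4(w=10)

step 1: add edge 0-3 (w=5); MST = {0-3(w=5)}
step 2: add edge 0-4 (w=10); MST = {0-3(w=5) 0-4(w=10)}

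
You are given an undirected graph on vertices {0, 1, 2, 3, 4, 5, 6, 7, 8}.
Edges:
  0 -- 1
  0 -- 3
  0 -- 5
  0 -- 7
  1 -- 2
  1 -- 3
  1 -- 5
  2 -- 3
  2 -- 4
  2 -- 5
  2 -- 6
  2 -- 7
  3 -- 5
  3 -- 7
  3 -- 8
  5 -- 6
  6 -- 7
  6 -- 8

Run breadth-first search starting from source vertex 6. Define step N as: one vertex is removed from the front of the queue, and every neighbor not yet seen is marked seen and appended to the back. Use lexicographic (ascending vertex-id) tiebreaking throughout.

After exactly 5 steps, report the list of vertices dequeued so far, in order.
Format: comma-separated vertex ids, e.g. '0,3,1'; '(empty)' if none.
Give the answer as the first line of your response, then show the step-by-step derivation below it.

6,2,5,7,8

step 1: dequeue 6; queue=[2,5,7,8]; order=6
step 2: dequeue 2; queue=[5,7,8,1,3,4]; order=6,2
step 3: dequeue 5; queue=[7,8,1,3,4,0]; order=6,2,5
step 4: dequeue 7; queue=[8,1,3,4,0]; order=6,2,5,7
step 5: dequeue 8; queue=[1,3,4,0]; order=6,2,5,7,8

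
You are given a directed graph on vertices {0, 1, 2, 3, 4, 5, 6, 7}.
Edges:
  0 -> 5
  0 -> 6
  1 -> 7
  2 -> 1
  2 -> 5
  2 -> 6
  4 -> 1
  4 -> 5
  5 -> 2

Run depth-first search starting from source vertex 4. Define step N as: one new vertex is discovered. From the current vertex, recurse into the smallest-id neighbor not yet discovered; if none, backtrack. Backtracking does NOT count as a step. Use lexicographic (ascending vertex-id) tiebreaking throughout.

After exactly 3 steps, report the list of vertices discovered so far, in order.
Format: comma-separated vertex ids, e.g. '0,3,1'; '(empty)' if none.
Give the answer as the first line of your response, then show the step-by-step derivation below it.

4,1,7

step 1: discover 4; path=4; order=4
step 2: discover 1; path=4>1; order=4,1
step 3: discover 7; path=4>1>7; order=4,1,7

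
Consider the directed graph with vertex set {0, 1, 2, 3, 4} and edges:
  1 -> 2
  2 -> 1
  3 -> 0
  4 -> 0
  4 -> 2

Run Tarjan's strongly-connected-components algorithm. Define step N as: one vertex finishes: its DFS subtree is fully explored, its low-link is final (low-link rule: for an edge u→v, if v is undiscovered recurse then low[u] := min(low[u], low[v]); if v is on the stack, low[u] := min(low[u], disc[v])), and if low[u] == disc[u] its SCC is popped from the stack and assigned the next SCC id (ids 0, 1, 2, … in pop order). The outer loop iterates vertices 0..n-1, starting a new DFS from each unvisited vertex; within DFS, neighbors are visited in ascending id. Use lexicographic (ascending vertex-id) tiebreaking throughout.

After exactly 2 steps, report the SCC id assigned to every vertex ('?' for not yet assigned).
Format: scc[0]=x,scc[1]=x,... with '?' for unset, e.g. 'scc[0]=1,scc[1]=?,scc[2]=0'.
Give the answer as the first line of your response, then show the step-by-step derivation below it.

scc[0]=0,scc[1]=?,scc[2]=?,scc[3]=?,scc[4]=?

step 1: low=(low[0]=0,low[1]=?,low[2]=?,low[3]=?,low[4]=?); scc=(scc[0]=0,scc[1]=?,scc[2]=?,scc[3]=?,scc[4]=?)
step 2: low=(low[0]=0,low[1]=1,low[2]=1,low[3]=?,low[4]=?); scc=(scc[0]=0,scc[1]=?,scc[2]=?,scc[3]=?,scc[4]=?)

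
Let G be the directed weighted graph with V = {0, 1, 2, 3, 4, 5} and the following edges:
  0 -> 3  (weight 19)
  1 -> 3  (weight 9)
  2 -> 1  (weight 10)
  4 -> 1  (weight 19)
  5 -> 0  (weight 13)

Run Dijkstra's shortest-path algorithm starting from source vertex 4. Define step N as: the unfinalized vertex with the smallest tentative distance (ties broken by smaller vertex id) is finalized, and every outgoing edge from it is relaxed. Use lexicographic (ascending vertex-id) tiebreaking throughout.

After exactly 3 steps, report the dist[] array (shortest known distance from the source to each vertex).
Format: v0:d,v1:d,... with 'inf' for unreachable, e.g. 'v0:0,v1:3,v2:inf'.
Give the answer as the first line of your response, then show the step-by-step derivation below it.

v0:inf,v1:19,v2:inf,v3:28,v4:0,v5:inf

step 1: dist = v0:inf,v1:19,v2:inf,v3:inf,v4:0,v5:inf
step 2: dist = v0:inf,v1:19,v2:inf,v3:28,v4:0,v5:inf
step 3: dist = v0:inf,v1:19,v2:inf,v3:28,v4:0,v5:inf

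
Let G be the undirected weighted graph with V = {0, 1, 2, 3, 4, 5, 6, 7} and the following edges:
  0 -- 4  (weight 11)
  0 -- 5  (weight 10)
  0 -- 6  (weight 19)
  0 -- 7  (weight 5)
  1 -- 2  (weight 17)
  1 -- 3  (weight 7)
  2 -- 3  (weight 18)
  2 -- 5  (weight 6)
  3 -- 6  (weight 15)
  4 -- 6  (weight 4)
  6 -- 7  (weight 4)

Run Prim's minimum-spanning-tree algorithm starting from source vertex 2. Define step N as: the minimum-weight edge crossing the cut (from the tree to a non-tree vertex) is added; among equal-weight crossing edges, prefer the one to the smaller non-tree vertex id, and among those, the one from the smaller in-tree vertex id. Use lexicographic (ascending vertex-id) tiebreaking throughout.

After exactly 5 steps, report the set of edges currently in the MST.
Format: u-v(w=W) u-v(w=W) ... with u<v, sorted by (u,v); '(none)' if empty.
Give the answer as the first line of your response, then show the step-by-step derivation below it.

0-5(w=10) 0-7(w=5) 2-5(w=6) 4-6(w=4) 6-7(w=4)

step 1: add edge 2-5 (w=6); MST = {2-5(w=6)}
step 2: add edge 0-5 (w=10); MST = {0-5(w=10) 2-5(w=6)}
step 3: add edge 0-7 (w=5); MST = {0-5(w=10) 0-7(w=5) 2-5(w=6)}
step 4: add edge 6-7 (w=4); MST = {0-5(w=10) 0-7(w=5) 2-5(w=6) 6-7(w=4)}
step 5: add edge 4-6 (w=4); MST = {0-5(w=10) 0-7(w=5) 2-5(w=6) 4-6(w=4) 6-7(w=4)}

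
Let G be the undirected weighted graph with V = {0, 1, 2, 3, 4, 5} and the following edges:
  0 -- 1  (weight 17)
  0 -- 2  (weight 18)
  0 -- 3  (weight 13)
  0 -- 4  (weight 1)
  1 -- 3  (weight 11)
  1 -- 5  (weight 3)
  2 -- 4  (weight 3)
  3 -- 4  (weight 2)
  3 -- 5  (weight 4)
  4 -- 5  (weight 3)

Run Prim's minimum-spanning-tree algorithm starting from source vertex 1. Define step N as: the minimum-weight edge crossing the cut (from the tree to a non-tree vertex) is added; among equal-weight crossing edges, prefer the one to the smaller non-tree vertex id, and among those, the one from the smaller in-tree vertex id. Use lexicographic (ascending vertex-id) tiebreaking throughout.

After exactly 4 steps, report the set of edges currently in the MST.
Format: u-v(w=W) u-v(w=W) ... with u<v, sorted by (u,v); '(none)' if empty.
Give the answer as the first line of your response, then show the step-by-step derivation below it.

0-4(w=1) 1-5(w=3) 3-4(w=2) 4-5(w=3)

step 1: add edge 1-5 (w=3); MST = {1-5(w=3)}
step 2: add edge 4-5 (w=3); MST = {1-5(w=3) 4-5(w=3)}
step 3: add edge 0-4 (w=1); MST = {0-4(w=1) 1-5(w=3) 4-5(w=3)}
step 4: add edge 3-4 (w=2); MST = {0-4(w=1) 1-5(w=3) 3-4(w=2) 4-5(w=3)}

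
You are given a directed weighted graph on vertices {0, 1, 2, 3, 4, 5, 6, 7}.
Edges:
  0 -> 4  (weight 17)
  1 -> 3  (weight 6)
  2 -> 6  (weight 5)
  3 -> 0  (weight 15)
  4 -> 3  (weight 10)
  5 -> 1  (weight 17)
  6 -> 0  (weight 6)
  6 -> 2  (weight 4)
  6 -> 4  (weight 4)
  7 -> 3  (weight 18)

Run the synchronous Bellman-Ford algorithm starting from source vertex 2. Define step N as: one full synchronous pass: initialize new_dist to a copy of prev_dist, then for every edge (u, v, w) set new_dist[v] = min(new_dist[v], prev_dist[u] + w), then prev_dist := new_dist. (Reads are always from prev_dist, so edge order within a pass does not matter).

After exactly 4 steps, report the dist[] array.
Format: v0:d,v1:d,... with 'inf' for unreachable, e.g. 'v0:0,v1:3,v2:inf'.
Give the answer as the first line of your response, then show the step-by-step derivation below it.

v0:11,v1:inf,v2:0,v3:19,v4:9,v5:inf,v6:5,v7:inf

step 1: dist = v0:inf,v1:inf,v2:0,v3:inf,v4:inf,v5:inf,v6:5,v7:inf
step 2: dist = v0:11,v1:inf,v2:0,v3:inf,v4:9,v5:inf,v6:5,v7:inf
step 3: dist = v0:11,v1:inf,v2:0,v3:19,v4:9,v5:inf,v6:5,v7:inf
step 4: dist = v0:11,v1:inf,v2:0,v3:19,v4:9,v5:inf,v6:5,v7:inf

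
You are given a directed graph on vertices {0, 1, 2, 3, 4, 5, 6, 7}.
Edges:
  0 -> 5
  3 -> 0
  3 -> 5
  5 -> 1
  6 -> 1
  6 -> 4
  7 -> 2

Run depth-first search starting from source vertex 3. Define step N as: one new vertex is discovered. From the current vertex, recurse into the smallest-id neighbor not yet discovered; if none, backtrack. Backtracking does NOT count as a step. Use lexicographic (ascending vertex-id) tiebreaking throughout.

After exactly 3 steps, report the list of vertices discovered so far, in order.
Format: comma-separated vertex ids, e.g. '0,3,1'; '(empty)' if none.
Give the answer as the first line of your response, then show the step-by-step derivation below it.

3,0,5

step 1: discover 3; path=3; order=3
step 2: discover 0; path=3>0; order=3,0
step 3: discover 5; path=3>0>5; order=3,0,5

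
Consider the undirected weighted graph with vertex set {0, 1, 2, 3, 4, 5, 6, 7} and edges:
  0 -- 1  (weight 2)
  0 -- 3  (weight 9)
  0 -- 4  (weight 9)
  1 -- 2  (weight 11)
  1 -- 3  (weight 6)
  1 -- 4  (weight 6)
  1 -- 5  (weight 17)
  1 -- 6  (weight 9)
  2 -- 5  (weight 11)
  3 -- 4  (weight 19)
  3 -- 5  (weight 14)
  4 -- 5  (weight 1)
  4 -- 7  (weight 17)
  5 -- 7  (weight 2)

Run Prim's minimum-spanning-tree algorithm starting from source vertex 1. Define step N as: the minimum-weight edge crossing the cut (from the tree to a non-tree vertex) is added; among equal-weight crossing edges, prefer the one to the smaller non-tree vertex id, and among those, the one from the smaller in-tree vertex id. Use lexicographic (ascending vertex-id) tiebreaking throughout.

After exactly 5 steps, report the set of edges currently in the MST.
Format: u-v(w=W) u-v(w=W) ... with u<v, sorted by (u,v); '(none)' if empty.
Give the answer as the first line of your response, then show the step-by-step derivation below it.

0-1(w=2) 1-3(w=6) 1-4(w=6) 4-5(w=1) 5-7(w=2)

step 1: add edge 0-1 (w=2); MST = {0-1(w=2)}
step 2: add edge 1-3 (w=6); MST = {0-1(w=2) 1-3(w=6)}
step 3: add edge 1-4 (w=6); MST = {0-1(w=2) 1-3(w=6) 1-4(w=6)}
step 4: add edge 4-5 (w=1); MST = {0-1(w=2) 1-3(w=6) 1-4(w=6) 4-5(w=1)}
step 5: add edge 5-7 (w=2); MST = {0-1(w=2) 1-3(w=6) 1-4(w=6) 4-5(w=1) 5-7(w=2)}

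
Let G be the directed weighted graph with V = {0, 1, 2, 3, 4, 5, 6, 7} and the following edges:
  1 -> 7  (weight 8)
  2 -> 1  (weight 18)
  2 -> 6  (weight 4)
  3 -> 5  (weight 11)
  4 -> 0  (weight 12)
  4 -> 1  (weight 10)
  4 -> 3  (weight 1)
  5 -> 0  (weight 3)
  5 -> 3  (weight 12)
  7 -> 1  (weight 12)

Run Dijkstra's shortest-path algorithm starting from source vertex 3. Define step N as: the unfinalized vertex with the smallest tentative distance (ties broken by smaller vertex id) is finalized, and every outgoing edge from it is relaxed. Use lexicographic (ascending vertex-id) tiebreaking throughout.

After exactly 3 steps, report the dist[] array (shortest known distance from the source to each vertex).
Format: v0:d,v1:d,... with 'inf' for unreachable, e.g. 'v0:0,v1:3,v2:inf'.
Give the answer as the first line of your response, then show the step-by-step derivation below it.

v0:14,v1:inf,v2:inf,v3:0,v4:inf,v5:11,v6:inf,v7:inf

step 1: dist = v0:inf,v1:inf,v2:inf,v3:0,v4:inf,v5:11,v6:inf,v7:inf
step 2: dist = v0:14,v1:inf,v2:inf,v3:0,v4:inf,v5:11,v6:inf,v7:inf
step 3: dist = v0:14,v1:inf,v2:inf,v3:0,v4:inf,v5:11,v6:inf,v7:inf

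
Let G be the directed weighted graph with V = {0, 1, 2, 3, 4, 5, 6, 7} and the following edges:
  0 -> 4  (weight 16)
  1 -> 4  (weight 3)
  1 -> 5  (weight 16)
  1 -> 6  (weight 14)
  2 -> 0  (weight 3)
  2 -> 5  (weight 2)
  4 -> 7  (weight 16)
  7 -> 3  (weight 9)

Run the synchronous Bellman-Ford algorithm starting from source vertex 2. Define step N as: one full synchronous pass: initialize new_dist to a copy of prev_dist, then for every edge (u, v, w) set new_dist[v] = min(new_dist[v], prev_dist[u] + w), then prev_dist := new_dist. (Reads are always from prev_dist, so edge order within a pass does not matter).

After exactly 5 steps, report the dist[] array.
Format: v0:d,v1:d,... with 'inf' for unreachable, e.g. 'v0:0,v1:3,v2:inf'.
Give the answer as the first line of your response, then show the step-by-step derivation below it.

v0:3,v1:inf,v2:0,v3:44,v4:19,v5:2,v6:inf,v7:35

step 1: dist = v0:3,v1:inf,v2:0,v3:inf,v4:inf,v5:2,v6:inf,v7:inf
step 2: dist = v0:3,v1:inf,v2:0,v3:inf,v4:19,v5:2,v6:inf,v7:inf
step 3: dist = v0:3,v1:inf,v2:0,v3:inf,v4:19,v5:2,v6:inf,v7:35
step 4: dist = v0:3,v1:inf,v2:0,v3:44,v4:19,v5:2,v6:inf,v7:35
step 5: dist = v0:3,v1:inf,v2:0,v3:44,v4:19,v5:2,v6:inf,v7:35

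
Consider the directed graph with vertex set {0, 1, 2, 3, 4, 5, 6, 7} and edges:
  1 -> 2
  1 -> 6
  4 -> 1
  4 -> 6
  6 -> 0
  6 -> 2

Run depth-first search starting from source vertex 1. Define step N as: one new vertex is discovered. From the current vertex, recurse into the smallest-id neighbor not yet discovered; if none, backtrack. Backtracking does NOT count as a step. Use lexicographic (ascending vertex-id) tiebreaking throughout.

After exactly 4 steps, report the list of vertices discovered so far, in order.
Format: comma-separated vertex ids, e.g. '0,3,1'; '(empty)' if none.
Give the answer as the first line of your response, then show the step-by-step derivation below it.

1,2,6,0

step 1: discover 1; path=1; order=1
step 2: discover 2; path=1>2; order=1,2
step 3: discover 6; path=1>6; order=1,2,6
step 4: discover 0; path=1>6>0; order=1,2,6,0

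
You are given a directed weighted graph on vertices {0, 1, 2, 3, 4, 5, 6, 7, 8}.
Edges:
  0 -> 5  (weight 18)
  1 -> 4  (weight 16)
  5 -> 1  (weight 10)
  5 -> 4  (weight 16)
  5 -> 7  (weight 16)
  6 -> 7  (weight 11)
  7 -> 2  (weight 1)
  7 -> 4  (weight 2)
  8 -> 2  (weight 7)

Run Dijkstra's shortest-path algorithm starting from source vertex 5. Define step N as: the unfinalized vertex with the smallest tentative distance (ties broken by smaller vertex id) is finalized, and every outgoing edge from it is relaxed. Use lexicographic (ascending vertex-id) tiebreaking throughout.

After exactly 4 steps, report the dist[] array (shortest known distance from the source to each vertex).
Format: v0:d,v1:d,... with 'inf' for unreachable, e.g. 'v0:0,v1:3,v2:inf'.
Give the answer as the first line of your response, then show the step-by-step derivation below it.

v0:inf,v1:10,v2:17,v3:inf,v4:16,v5:0,v6:inf,v7:16,v8:inf

step 1: dist = v0:inf,v1:10,v2:inf,v3:inf,v4:16,v5:0,v6:inf,v7:16,v8:inf
step 2: dist = v0:inf,v1:10,v2:inf,v3:inf,v4:16,v5:0,v6:inf,v7:16,v8:inf
step 3: dist = v0:inf,v1:10,v2:inf,v3:inf,v4:16,v5:0,v6:inf,v7:16,v8:inf
step 4: dist = v0:inf,v1:10,v2:17,v3:inf,v4:16,v5:0,v6:inf,v7:16,v8:inf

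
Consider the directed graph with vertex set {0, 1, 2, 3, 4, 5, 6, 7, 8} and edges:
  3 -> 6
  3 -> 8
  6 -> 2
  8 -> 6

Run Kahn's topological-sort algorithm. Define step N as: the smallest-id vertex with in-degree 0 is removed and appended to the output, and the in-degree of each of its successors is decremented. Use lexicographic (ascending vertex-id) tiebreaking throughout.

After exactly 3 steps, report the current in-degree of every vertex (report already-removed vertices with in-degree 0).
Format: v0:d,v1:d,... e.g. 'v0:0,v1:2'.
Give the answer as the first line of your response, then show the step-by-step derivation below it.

v0:0,v1:0,v2:1,v3:0,v4:0,v5:0,v6:1,v7:0,v8:0

step 1: output 0; order=[0]; indeg=(0,0,1,0,0,0,2,0,1)
step 2: output 1; order=[0,1]; indeg=(0,0,1,0,0,0,2,0,1)
step 3: output 3; order=[0,1,3]; indeg=(0,0,1,0,0,0,1,0,0)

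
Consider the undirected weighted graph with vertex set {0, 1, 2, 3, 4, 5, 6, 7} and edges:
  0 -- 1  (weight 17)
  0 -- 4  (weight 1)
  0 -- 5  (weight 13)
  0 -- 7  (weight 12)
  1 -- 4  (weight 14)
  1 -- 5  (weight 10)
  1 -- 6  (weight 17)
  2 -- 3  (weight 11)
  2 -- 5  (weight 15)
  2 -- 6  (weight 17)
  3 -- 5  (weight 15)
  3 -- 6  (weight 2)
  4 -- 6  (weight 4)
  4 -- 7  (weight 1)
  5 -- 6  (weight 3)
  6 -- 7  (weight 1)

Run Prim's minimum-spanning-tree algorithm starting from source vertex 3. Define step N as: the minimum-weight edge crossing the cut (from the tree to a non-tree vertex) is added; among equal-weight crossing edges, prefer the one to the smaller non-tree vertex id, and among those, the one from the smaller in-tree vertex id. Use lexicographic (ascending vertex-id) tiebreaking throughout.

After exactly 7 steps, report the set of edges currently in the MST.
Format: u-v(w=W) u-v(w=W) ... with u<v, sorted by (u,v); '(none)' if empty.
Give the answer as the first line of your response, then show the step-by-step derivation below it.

0-4(w=1) 1-5(w=10) 2-3(w=11) 3-6(w=2) 4-7(w=1) 5-6(w=3) 6-7(w=1)

step 1: add edge 3-6 (w=2); MST = {3-6(w=2)}
step 2: add edge 6-7 (w=1); MST = {3-6(w=2) 6-7(w=1)}
step 3: add edge 4-7 (w=1); MST = {3-6(w=2) 4-7(w=1) 6-7(w=1)}
step 4: add edge 0-4 (w=1); MST = {0-4(w=1) 3-6(w=2) 4-7(w=1) 6-7(w=1)}
step 5: add edge 5-6 (w=3); MST = {0-4(w=1) 3-6(w=2) 4-7(w=1) 5-6(w=3) 6-7(w=1)}
step 6: add edge 1-5 (w=10); MST = {0-4(w=1) 1-5(w=10) 3-6(w=2) 4-7(w=1) 5-6(w=3) 6-7(w=1)}
step 7: add edge 2-3 (w=11); MST = {0-4(w=1) 1-5(w=10) 2-3(w=11) 3-6(w=2) 4-7(w=1) 5-6(w=3) 6-7(w=1)}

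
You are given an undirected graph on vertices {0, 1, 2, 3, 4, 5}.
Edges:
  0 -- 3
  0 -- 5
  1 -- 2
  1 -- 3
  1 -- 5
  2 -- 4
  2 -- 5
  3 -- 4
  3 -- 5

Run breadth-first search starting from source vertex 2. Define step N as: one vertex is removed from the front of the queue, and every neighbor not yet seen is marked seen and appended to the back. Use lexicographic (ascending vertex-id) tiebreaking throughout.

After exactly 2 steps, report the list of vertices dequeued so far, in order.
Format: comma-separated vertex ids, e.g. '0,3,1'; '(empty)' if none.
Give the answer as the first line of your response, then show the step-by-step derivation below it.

2,1

step 1: dequeue 2; queue=[1,4,5]; order=2
step 2: dequeue 1; queue=[4,5,3]; order=2,1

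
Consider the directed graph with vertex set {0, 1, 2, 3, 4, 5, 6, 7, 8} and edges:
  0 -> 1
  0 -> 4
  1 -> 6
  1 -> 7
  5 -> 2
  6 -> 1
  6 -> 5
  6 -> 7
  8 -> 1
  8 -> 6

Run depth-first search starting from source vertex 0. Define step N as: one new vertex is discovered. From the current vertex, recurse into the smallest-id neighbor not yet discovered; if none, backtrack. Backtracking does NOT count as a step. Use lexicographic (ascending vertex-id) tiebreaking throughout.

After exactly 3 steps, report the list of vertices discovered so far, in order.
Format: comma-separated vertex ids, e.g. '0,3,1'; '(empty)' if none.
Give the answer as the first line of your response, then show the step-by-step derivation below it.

0,1,6

step 1: discover 0; path=0; order=0
step 2: discover 1; path=0>1; order=0,1
step 3: discover 6; path=0>1>6; order=0,1,6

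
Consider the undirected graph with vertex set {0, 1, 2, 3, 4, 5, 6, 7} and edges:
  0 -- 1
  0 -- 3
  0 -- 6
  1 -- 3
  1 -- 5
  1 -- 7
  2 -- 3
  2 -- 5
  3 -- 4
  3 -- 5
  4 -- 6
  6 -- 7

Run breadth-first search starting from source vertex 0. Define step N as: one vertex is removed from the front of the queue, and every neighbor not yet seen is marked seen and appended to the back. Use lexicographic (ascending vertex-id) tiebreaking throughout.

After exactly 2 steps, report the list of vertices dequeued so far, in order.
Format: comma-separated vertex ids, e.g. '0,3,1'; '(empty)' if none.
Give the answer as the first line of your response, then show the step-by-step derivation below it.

0,1

step 1: dequeue 0; queue=[1,3,6]; order=0
step 2: dequeue 1; queue=[3,6,5,7]; order=0,1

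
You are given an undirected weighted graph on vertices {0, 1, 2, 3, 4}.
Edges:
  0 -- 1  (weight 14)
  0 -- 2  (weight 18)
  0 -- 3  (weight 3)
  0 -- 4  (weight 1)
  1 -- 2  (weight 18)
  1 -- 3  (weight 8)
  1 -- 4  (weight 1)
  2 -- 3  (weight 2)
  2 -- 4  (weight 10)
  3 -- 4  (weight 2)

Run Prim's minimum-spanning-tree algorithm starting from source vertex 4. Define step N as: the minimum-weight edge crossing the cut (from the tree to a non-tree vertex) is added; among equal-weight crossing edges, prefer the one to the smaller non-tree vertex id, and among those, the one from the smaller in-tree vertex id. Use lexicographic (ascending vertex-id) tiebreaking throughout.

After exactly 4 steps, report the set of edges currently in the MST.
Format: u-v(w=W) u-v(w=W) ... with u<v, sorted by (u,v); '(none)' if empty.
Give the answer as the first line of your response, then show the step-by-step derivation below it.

0-4(w=1) 1-4(w=1) 2-3(w=2) 3-4(w=2)

step 1: add edge 0-4 (w=1); MST = {0-4(w=1)}
step 2: add edge 1-4 (w=1); MST = {0-4(w=1) 1-4(w=1)}
step 3: add edge 3-4 (w=2); MST = {0-4(w=1) 1-4(w=1) 3-4(w=2)}
step 4: add edge 2-3 (w=2); MST = {0-4(w=1) 1-4(w=1) 2-3(w=2) 3-4(w=2)}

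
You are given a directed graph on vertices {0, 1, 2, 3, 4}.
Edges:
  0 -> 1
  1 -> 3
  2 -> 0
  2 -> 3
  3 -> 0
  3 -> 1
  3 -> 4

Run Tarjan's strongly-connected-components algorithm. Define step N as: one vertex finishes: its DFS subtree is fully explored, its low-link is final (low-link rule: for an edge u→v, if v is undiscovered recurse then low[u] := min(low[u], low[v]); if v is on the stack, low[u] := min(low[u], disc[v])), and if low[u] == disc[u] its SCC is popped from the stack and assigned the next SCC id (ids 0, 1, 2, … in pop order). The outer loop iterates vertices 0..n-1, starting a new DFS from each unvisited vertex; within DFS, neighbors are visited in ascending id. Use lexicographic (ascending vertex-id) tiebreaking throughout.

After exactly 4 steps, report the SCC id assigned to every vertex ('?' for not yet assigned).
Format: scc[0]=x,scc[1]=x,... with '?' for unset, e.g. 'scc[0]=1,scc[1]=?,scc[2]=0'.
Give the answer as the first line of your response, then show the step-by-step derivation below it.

scc[0]=1,scc[1]=1,scc[2]=?,scc[3]=1,scc[4]=0

step 1: low=(low[0]=0,low[1]=1,low[2]=?,low[3]=0,low[4]=3); scc=(scc[0]=?,scc[1]=?,scc[2]=?,scc[3]=?,scc[4]=0)
step 2: low=(low[0]=0,low[1]=1,low[2]=?,low[3]=0,low[4]=3); scc=(scc[0]=?,scc[1]=?,scc[2]=?,scc[3]=?,scc[4]=0)
step 3: low=(low[0]=0,low[1]=0,low[2]=?,low[3]=0,low[4]=3); scc=(scc[0]=?,scc[1]=?,scc[2]=?,scc[3]=?,scc[4]=0)
step 4: low=(low[0]=0,low[1]=0,low[2]=?,low[3]=0,low[4]=3); scc=(scc[0]=1,scc[1]=1,scc[2]=?,scc[3]=1,scc[4]=0)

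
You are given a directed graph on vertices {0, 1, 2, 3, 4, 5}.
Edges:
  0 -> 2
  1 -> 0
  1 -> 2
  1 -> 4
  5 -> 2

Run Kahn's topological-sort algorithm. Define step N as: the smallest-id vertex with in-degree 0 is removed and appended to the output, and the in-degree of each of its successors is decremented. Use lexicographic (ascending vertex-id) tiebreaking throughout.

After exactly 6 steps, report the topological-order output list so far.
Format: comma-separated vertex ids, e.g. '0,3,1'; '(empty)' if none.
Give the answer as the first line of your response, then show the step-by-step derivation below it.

1,0,3,4,5,2

step 1: output 1; order=[1]; indeg=(0,0,2,0,0,0)
step 2: output 0; order=[1,0]; indeg=(0,0,1,0,0,0)
step 3: output 3; order=[1,0,3]; indeg=(0,0,1,0,0,0)
step 4: output 4; order=[1,0,3,4]; indeg=(0,0,1,0,0,0)
step 5: output 5; order=[1,0,3,4,5]; indeg=(0,0,0,0,0,0)
step 6: output 2; order=[1,0,3,4,5,2]; indeg=(0,0,0,0,0,0)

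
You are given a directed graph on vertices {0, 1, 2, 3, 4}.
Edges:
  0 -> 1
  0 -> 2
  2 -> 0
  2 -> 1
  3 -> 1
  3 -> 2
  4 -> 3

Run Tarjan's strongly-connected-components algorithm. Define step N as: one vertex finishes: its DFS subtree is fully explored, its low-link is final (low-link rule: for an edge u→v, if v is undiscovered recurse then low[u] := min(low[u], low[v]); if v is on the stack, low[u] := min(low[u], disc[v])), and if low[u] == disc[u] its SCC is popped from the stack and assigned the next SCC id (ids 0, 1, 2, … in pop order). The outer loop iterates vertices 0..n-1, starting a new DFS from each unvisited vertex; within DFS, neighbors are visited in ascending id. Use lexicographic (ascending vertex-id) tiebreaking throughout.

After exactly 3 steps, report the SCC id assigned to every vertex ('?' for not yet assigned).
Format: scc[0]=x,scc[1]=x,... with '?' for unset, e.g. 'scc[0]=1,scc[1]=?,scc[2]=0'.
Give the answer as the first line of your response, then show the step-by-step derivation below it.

scc[0]=1,scc[1]=0,scc[2]=1,scc[3]=?,scc[4]=?

step 1: low=(low[0]=0,low[1]=1,low[2]=?,low[3]=?,low[4]=?); scc=(scc[0]=?,scc[1]=0,scc[2]=?,scc[3]=?,scc[4]=?)
step 2: low=(low[0]=0,low[1]=1,low[2]=0,low[3]=?,low[4]=?); scc=(scc[0]=?,scc[1]=0,scc[2]=?,scc[3]=?,scc[4]=?)
step 3: low=(low[0]=0,low[1]=1,low[2]=0,low[3]=?,low[4]=?); scc=(scc[0]=1,scc[1]=0,scc[2]=1,scc[3]=?,scc[4]=?)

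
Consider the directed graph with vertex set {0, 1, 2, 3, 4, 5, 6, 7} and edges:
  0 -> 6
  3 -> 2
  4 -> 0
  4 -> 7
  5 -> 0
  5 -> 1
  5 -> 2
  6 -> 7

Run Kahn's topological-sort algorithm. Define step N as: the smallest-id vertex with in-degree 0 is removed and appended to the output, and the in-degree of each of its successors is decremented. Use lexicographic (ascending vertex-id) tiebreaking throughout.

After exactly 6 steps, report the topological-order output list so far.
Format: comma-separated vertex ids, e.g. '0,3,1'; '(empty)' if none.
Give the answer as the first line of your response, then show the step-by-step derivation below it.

3,4,5,0,1,2

step 1: output 3; order=[3]; indeg=(2,1,1,0,0,0,1,2)
step 2: output 4; order=[3,4]; indeg=(1,1,1,0,0,0,1,1)
step 3: output 5; order=[3,4,5]; indeg=(0,0,0,0,0,0,1,1)
step 4: output 0; order=[3,4,5,0]; indeg=(0,0,0,0,0,0,0,1)
step 5: output 1; order=[3,4,5,0,1]; indeg=(0,0,0,0,0,0,0,1)
step 6: output 2; order=[3,4,5,0,1,2]; indeg=(0,0,0,0,0,0,0,1)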